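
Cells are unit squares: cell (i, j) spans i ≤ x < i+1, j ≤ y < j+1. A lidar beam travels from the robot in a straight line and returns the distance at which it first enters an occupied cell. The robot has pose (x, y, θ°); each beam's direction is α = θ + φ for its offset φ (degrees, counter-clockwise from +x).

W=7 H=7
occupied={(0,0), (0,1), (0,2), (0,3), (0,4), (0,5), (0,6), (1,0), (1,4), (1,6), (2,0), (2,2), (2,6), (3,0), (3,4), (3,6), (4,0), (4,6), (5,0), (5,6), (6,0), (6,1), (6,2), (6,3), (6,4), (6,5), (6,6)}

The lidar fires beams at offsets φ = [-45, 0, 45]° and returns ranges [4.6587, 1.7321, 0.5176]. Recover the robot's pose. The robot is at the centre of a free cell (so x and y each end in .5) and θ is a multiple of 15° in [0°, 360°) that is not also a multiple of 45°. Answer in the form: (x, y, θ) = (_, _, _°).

Candidates: 22 free-cell centres × 16 headings = 352 poses. Raycast each; keep the one whose scan matches to 4 dp.
  (5.5, 3.5, 255°): beam 1 = 2.8868 ≠ 4.6587 ✗
  (2.5, 1.5, 75°): beam 1 = 4.0415 ≠ 4.6587 ✗
  (5.5, 2.5, 195°): beam 1 = 4.0415 ≠ 4.6587 ✗
  (5.5, 5.5, 60°): beam 1 = 0.5176 ≠ 4.6587 ✗
  …
  (1.5, 3.5, 30°): r_1=4.6587, r_2=1.7321, r_3=0.5176 — all match ✓
Unique over the lattice → pose = (1.5, 3.5, 30°).

(x, y, θ) = (1.5, 3.5, 30°)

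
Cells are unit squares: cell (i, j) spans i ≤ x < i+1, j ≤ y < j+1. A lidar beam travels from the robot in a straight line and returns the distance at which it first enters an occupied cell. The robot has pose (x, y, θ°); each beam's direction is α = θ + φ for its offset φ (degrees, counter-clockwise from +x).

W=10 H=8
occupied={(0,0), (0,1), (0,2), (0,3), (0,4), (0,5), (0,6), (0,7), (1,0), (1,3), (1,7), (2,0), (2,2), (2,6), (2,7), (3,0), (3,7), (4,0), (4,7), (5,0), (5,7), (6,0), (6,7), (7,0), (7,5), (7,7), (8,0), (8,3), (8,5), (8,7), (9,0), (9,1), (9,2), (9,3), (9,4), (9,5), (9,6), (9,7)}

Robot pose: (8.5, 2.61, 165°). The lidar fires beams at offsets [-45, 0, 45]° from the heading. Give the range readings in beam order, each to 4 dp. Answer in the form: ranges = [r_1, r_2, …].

ranges = [0.4503, 7.7646, 3.2200]

beam 1: φ=-45°, α=120°
  cosα=-0.5000 sinα=0.8660 | (8,2) | tMaxX 1.0000 tMaxY 0.4503 | tΔX 2.0000 tΔY 1.1547
    t=0.4503 [y] (8,3) — stop
  → r_1 = 0.4503
beam 2: φ=0°, α=165°
  cosα=-0.9659 sinα=0.2588 | (8,2) | tMaxX 0.5176 tMaxY 1.5068 | tΔX 1.0353 tΔY 3.8637
    t=0.5176 [x] (7,2)
    t=1.5068 [y] (7,3)
    t=1.5529 [x] (6,3)
    t=2.5882 [x] (5,3)
    t=3.6235 [x] (4,3)
    t=4.6587 [x] (3,3)
    t=5.3705 [y] (3,4)
    t=5.6940 [x] (2,4)
    t=6.7293 [x] (1,4)
    t=7.7646 [x] (0,4) — stop
  → r_2 = 7.7646
beam 3: φ=45°, α=210°
  cosα=-0.8660 sinα=-0.5000 | (8,2) | tMaxX 0.5774 tMaxY 1.2200 | tΔX 1.1547 tΔY 2.0000
    t=0.5774 [x] (7,2)
    t=1.2200 [y] (7,1)
    t=1.7321 [x] (6,1)
    t=2.8868 [x] (5,1)
    t=3.2200 [y] (5,0) — stop
  → r_3 = 3.2200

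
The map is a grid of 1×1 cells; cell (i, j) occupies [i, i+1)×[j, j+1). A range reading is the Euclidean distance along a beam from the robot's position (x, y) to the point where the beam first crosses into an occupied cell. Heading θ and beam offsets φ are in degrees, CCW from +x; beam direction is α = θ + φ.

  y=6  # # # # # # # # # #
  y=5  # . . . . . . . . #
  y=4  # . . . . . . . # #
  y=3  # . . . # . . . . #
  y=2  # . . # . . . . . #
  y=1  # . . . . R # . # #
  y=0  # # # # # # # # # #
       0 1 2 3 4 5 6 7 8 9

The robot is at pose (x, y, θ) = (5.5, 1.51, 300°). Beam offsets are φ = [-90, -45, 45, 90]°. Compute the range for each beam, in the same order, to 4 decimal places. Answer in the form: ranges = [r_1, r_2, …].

ranges = [1.0200, 0.5280, 0.5176, 0.5774]

beam 1: φ=-90°, α=210°
  dir = (cos 210°, sin 210°) = (-0.8660, -0.5000); from cell (5,1)
  next x-line at t=0.5774, next y-line at t=1.0200; Δt_x=1.1547, Δt_y=2.0000
    x: enter (4,1) at t=0.5774
    y: enter (4,0) at t=1.0200 ← occupied
  → r_1 = 1.0200
beam 2: φ=-45°, α=255°
  dir = (cos 255°, sin 255°) = (-0.2588, -0.9659); from cell (5,1)
  next x-line at t=1.9319, next y-line at t=0.5280; Δt_x=3.8637, Δt_y=1.0353
    y: enter (5,0) at t=0.5280 ← occupied
  → r_2 = 0.5280
beam 3: φ=45°, α=345°
  dir = (cos 345°, sin 345°) = (0.9659, -0.2588); from cell (5,1)
  next x-line at t=0.5176, next y-line at t=1.9705; Δt_x=1.0353, Δt_y=3.8637
    x: enter (6,1) at t=0.5176 ← occupied
  → r_3 = 0.5176
beam 4: φ=90°, α=30°
  dir = (cos 30°, sin 30°) = (0.8660, 0.5000); from cell (5,1)
  next x-line at t=0.5774, next y-line at t=0.9800; Δt_x=1.1547, Δt_y=2.0000
    x: enter (6,1) at t=0.5774 ← occupied
  → r_4 = 0.5774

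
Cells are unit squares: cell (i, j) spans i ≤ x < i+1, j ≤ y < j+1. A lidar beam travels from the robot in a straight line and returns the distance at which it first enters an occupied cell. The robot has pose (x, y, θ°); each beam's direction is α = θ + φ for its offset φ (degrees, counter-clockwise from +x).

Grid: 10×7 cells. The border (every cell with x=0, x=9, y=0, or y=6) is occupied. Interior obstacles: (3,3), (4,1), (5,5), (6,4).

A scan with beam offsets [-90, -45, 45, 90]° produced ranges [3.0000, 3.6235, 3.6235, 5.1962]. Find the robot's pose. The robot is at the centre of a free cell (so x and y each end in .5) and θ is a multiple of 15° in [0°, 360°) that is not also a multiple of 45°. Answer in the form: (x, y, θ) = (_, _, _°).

(x, y, θ) = (4.5, 4.5, 240°)

Candidates: 36 free-cell centres × 16 headings = 576 poses. Raycast each; keep the one whose scan matches to 4 dp.
  (5.5, 2.5, 120°): beam 1 = 4.0415 ≠ 3.0000 ✗
  (2.5, 5.5, 210°): beam 1 = 0.5774 ≠ 3.0000 ✗
  (8.5, 3.5, 15°): beam 1 = 1.9319 ≠ 3.0000 ✗
  (5.5, 2.5, 105°): beam 1 = 3.6235 ≠ 3.0000 ✗
  (1.5, 5.5, 165°): beam 1 = 0.5176 ≠ 3.0000 ✗
  …
  (4.5, 4.5, 240°): r_1=3.0000, r_2=3.6235, r_3=3.6235, r_4=5.1962 — all match ✓
Unique over the lattice → pose = (4.5, 4.5, 240°).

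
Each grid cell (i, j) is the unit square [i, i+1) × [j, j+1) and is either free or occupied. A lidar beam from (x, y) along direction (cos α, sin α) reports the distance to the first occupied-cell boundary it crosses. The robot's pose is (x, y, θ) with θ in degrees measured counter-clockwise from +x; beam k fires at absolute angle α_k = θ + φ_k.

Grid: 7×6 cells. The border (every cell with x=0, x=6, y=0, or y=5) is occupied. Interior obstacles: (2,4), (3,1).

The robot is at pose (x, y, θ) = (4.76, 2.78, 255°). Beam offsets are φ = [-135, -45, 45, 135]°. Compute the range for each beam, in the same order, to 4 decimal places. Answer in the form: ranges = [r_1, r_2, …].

ranges = [2.5634, 1.5600, 2.0554, 1.4318]

beam 1: φ=-135°, α=120°
  dir = (cos 120°, sin 120°) = (-0.5000, 0.8660); from cell (4,2)
  next x-line at t=1.5200, next y-line at t=0.2540; Δt_x=2.0000, Δt_y=1.1547
    y: enter (4,3) at t=0.2540
    y: enter (4,4) at t=1.4087
    x: enter (3,4) at t=1.5200
    y: enter (3,5) at t=2.5634 ← occupied
  → r_1 = 2.5634
beam 2: φ=-45°, α=210°
  dir = (cos 210°, sin 210°) = (-0.8660, -0.5000); from cell (4,2)
  next x-line at t=0.8776, next y-line at t=1.5600; Δt_x=1.1547, Δt_y=2.0000
    x: enter (3,2) at t=0.8776
    y: enter (3,1) at t=1.5600 ← occupied
  → r_2 = 1.5600
beam 3: φ=45°, α=300°
  dir = (cos 300°, sin 300°) = (0.5000, -0.8660); from cell (4,2)
  next x-line at t=0.4800, next y-line at t=0.9007; Δt_x=2.0000, Δt_y=1.1547
    x: enter (5,2) at t=0.4800
    y: enter (5,1) at t=0.9007
    y: enter (5,0) at t=2.0554 ← occupied
  → r_3 = 2.0554
beam 4: φ=135°, α=30°
  dir = (cos 30°, sin 30°) = (0.8660, 0.5000); from cell (4,2)
  next x-line at t=0.2771, next y-line at t=0.4400; Δt_x=1.1547, Δt_y=2.0000
    x: enter (5,2) at t=0.2771
    y: enter (5,3) at t=0.4400
    x: enter (6,3) at t=1.4318 ← occupied
  → r_4 = 1.4318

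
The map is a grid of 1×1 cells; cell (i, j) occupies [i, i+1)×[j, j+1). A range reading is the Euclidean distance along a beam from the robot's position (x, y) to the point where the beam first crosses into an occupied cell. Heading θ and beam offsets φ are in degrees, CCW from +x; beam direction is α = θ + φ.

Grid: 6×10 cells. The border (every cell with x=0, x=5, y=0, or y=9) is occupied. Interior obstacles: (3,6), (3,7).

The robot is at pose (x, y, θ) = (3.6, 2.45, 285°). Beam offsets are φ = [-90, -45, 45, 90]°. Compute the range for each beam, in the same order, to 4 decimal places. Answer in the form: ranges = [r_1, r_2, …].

ranges = [2.6917, 1.6743, 1.6166, 1.4494]

beam 1: φ=-90°, α=195°
  d=(-0.9659,-0.2588)  start (3,2)  tX=0.6212 tY=1.7387  stride 1/|dx|=1.0353 1/|dy|=3.8637
    cross x-line → (2,2), t=0.6212
    cross x-line → (1,2), t=1.6564
    cross y-line → (1,1), t=1.7387
    cross x-line → (0,1), t=2.6917 (wall)
  → r_1 = 2.6917
beam 2: φ=-45°, α=240°
  d=(-0.5000,-0.8660)  start (3,2)  tX=1.2000 tY=0.5196  stride 1/|dx|=2.0000 1/|dy|=1.1547
    cross y-line → (3,1), t=0.5196
    cross x-line → (2,1), t=1.2000
    cross y-line → (2,0), t=1.6743 (wall)
  → r_2 = 1.6743
beam 3: φ=45°, α=330°
  d=(0.8660,-0.5000)  start (3,2)  tX=0.4619 tY=0.9000  stride 1/|dx|=1.1547 1/|dy|=2.0000
    cross x-line → (4,2), t=0.4619
    cross y-line → (4,1), t=0.9000
    cross x-line → (5,1), t=1.6166 (wall)
  → r_3 = 1.6166
beam 4: φ=90°, α=15°
  d=(0.9659,0.2588)  start (3,2)  tX=0.4141 tY=2.1250  stride 1/|dx|=1.0353 1/|dy|=3.8637
    cross x-line → (4,2), t=0.4141
    cross x-line → (5,2), t=1.4494 (wall)
  → r_4 = 1.4494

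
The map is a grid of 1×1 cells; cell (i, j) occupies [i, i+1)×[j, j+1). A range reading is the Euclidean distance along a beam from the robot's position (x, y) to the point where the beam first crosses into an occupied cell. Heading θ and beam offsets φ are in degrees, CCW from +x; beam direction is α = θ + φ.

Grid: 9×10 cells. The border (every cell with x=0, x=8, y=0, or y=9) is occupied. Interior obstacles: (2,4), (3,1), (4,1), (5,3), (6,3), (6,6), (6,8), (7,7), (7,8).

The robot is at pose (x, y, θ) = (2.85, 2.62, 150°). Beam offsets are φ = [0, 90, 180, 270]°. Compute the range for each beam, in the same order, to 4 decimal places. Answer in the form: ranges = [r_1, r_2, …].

beam 1: φ=0°, α=150°
  direction (-0.8660, 0.5000); cell (2,2); t to first gridline: x 0.9815, y 0.7600 (then +1.1547 / +2.0000)
    (2,3) via y @ 0.7600
    (1,3) via x @ 0.9815
    (0,3) via x @ 2.1362  # hit
  → r_1 = 2.1362
beam 2: φ=90°, α=240°
  direction (-0.5000, -0.8660); cell (2,2); t to first gridline: x 1.7000, y 0.7159 (then +2.0000 / +1.1547)
    (2,1) via y @ 0.7159
    (1,1) via x @ 1.7000
    (1,0) via y @ 1.8706  # hit
  → r_2 = 1.8706
beam 3: φ=180°, α=330°
  direction (0.8660, -0.5000); cell (2,2); t to first gridline: x 0.1732, y 1.2400 (then +1.1547 / +2.0000)
    (3,2) via x @ 0.1732
    (3,1) via y @ 1.2400  # hit
  → r_3 = 1.2400
beam 4: φ=270°, α=60°
  direction (0.5000, 0.8660); cell (2,2); t to first gridline: x 0.3000, y 0.4388 (then +2.0000 / +1.1547)
    (3,2) via x @ 0.3000
    (3,3) via y @ 0.4388
    (3,4) via y @ 1.5935
    (4,4) via x @ 2.3000
    (4,5) via y @ 2.7482
    (4,6) via y @ 3.9029
    (5,6) via x @ 4.3000
    (5,7) via y @ 5.0576
    (5,8) via y @ 6.2123
    (6,8) via x @ 6.3000  # hit
  → r_4 = 6.3000

ranges = [2.1362, 1.8706, 1.2400, 6.3000]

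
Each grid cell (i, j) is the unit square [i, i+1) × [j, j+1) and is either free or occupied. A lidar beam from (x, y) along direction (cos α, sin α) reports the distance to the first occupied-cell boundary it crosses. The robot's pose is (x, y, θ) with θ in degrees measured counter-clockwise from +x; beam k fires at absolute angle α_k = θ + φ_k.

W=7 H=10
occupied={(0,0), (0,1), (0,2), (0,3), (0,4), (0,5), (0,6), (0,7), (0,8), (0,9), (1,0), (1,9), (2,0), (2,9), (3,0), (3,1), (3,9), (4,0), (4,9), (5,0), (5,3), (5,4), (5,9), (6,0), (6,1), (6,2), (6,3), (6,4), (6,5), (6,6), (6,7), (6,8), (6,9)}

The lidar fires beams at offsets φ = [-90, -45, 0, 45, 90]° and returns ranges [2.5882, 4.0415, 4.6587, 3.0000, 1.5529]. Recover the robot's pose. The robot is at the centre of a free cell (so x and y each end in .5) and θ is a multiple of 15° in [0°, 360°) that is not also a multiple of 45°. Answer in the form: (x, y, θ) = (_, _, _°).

Candidates: 37 free-cell centres × 16 headings = 592 poses. Raycast each; keep the one whose scan matches to 4 dp.
  (5.5, 5.5, 150°): beam 1 = 1.0000 ≠ 2.5882 ✗
  (1.5, 7.5, 255°): beam 1 = 0.5176 ≠ 2.5882 ✗
  (2.5, 3.5, 210°): beam 1 = 3.0000 ≠ 2.5882 ✗
  …
  (2.5, 4.5, 75°): r_1=2.5882, r_2=4.0415, r_3=4.6587, r_4=3.0000, r_5=1.5529 — all match ✓
Only this pose fits every beam.

(x, y, θ) = (2.5, 4.5, 75°)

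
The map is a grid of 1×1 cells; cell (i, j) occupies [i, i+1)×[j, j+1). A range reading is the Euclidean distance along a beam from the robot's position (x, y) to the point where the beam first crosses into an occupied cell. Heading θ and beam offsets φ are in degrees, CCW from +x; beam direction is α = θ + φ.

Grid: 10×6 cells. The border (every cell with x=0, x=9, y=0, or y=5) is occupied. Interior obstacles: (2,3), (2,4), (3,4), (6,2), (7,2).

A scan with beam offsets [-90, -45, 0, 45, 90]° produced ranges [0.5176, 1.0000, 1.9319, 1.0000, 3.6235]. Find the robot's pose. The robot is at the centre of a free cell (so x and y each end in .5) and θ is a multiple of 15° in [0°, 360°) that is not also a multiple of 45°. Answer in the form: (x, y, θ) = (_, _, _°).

Enumerate (i+0.5, j+0.5, θ) over the 27 free cells and 16 admissible headings. For each, cast all 5 beams and compare to the given ranges.
  (4.5, 3.5, 300°): beam 1 = 4.0415 ≠ 0.5176 ✗
  (5.5, 4.5, 75°): beam 1 = 3.6235 ≠ 0.5176 ✗
  (5.5, 4.5, 15°): beam 1 = 1.9319 ≠ 0.5176 ✗
  (1.5, 3.5, 150°): beam 1 = 1.0000 ≠ 0.5176 ✗
  …
  (5.5, 1.5, 15°): r_1=0.5176, r_2=1.0000, r_3=1.9319, r_4=1.0000, r_5=3.6235 — all match ✓
Unique over the lattice → pose = (5.5, 1.5, 15°).

(x, y, θ) = (5.5, 1.5, 15°)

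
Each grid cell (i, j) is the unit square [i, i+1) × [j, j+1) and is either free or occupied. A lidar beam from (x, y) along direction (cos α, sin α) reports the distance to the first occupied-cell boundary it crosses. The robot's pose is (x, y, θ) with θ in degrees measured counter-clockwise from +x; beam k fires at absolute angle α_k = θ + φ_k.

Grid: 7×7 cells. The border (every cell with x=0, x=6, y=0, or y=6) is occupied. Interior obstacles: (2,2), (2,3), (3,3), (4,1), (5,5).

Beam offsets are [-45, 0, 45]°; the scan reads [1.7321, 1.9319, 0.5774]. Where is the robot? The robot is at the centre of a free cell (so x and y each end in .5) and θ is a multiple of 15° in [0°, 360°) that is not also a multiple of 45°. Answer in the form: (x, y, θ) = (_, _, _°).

(x, y, θ) = (5.5, 3.5, 285°)

Enumerate (i+0.5, j+0.5, θ) over the 20 free cells and 16 admissible headings. For each, cast all 3 beams and compare to the given ranges.
  (3.5, 1.5, 210°): beam 1 = 2.5882 ≠ 1.7321 ✗
  (2.5, 5.5, 165°): beam 1 = 0.5774 ≠ 1.7321 ✗
  (5.5, 2.5, 165°): beam 1 = 4.0415 ≠ 1.7321 ✗
  (1.5, 1.5, 240°): beam 1 = 0.5176 ≠ 1.7321 ✗
  (5.5, 1.5, 195°): beam 1 = 0.5774 ≠ 1.7321 ✗
  …
  (5.5, 3.5, 285°): r_1=1.7321, r_2=1.9319, r_3=0.5774 — all match ✓
No second candidate reproduces the full scan.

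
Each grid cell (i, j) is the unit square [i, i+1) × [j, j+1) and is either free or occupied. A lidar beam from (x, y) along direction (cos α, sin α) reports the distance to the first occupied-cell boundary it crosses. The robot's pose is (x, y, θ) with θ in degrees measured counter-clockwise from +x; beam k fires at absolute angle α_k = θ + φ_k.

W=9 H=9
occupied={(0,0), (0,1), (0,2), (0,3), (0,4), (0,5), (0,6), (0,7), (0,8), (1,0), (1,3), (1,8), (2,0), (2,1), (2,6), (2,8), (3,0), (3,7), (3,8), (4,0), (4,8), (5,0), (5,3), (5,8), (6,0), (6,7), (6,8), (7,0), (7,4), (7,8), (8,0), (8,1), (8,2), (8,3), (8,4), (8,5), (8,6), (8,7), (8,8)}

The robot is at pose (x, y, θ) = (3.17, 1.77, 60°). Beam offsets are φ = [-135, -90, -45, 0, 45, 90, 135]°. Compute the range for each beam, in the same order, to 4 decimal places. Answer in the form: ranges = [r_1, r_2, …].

beam 1: φ=-135°, α=285°
  dir = (cos 285°, sin 285°) = (0.2588, -0.9659); from cell (3,1)
  next x-line at t=3.2069, next y-line at t=0.7972; Δt_x=3.8637, Δt_y=1.0353
    y: enter (3,0) at t=0.7972 ← occupied
  → r_1 = 0.7972
beam 2: φ=-90°, α=330°
  dir = (cos 330°, sin 330°) = (0.8660, -0.5000); from cell (3,1)
  next x-line at t=0.9584, next y-line at t=1.5400; Δt_x=1.1547, Δt_y=2.0000
    x: enter (4,1) at t=0.9584
    y: enter (4,0) at t=1.5400 ← occupied
  → r_2 = 1.5400
beam 3: φ=-45°, α=15°
  dir = (cos 15°, sin 15°) = (0.9659, 0.2588); from cell (3,1)
  next x-line at t=0.8593, next y-line at t=0.8887; Δt_x=1.0353, Δt_y=3.8637
    x: enter (4,1) at t=0.8593
    y: enter (4,2) at t=0.8887
    x: enter (5,2) at t=1.8946
    x: enter (6,2) at t=2.9298
    x: enter (7,2) at t=3.9651
    y: enter (7,3) at t=4.7524
    x: enter (8,3) at t=5.0004 ← occupied
  → r_3 = 5.0004
beam 4: φ=0°, α=60°
  dir = (cos 60°, sin 60°) = (0.5000, 0.8660); from cell (3,1)
  next x-line at t=1.6600, next y-line at t=0.2656; Δt_x=2.0000, Δt_y=1.1547
    y: enter (3,2) at t=0.2656
    y: enter (3,3) at t=1.4203
    x: enter (4,3) at t=1.6600
    y: enter (4,4) at t=2.5750
    x: enter (5,4) at t=3.6600
    y: enter (5,5) at t=3.7297
    y: enter (5,6) at t=4.8844
    x: enter (6,6) at t=5.6600
    y: enter (6,7) at t=6.0391 ← occupied
  → r_4 = 6.0391
beam 5: φ=45°, α=105°
  dir = (cos 105°, sin 105°) = (-0.2588, 0.9659); from cell (3,1)
  next x-line at t=0.6568, next y-line at t=0.2381; Δt_x=3.8637, Δt_y=1.0353
    y: enter (3,2) at t=0.2381
    x: enter (2,2) at t=0.6568
    y: enter (2,3) at t=1.2734
    y: enter (2,4) at t=2.3087
    y: enter (2,5) at t=3.3439
    y: enter (2,6) at t=4.3792 ← occupied
  → r_5 = 4.3792
beam 6: φ=90°, α=150°
  dir = (cos 150°, sin 150°) = (-0.8660, 0.5000); from cell (3,1)
  next x-line at t=0.1963, next y-line at t=0.4600; Δt_x=1.1547, Δt_y=2.0000
    x: enter (2,1) at t=0.1963 ← occupied
  → r_6 = 0.1963
beam 7: φ=135°, α=195°
  dir = (cos 195°, sin 195°) = (-0.9659, -0.2588); from cell (3,1)
  next x-line at t=0.1760, next y-line at t=2.9751; Δt_x=1.0353, Δt_y=3.8637
    x: enter (2,1) at t=0.1760 ← occupied
  → r_7 = 0.1760

ranges = [0.7972, 1.5400, 5.0004, 6.0391, 4.3792, 0.1963, 0.1760]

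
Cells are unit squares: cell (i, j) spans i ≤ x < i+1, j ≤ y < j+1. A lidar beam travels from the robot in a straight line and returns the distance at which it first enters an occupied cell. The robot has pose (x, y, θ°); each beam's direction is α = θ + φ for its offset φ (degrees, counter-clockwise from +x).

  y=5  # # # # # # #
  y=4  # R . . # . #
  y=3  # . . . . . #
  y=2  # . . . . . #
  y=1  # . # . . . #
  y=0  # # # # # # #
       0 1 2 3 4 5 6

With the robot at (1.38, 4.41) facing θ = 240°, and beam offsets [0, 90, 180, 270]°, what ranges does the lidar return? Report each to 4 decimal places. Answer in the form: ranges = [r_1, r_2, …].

ranges = [0.7600, 5.3347, 0.6813, 0.4388]

beam 1: φ=0°, α=240°
  dir = (cos 240°, sin 240°) = (-0.5000, -0.8660); from cell (1,4)
  next x-line at t=0.7600, next y-line at t=0.4734; Δt_x=2.0000, Δt_y=1.1547
    y: enter (1,3) at t=0.4734
    x: enter (0,3) at t=0.7600 ← occupied
  → r_1 = 0.7600
beam 2: φ=90°, α=330°
  dir = (cos 330°, sin 330°) = (0.8660, -0.5000); from cell (1,4)
  next x-line at t=0.7159, next y-line at t=0.8200; Δt_x=1.1547, Δt_y=2.0000
    x: enter (2,4) at t=0.7159
    y: enter (2,3) at t=0.8200
    x: enter (3,3) at t=1.8706
    y: enter (3,2) at t=2.8200
    x: enter (4,2) at t=3.0253
    x: enter (5,2) at t=4.1800
    y: enter (5,1) at t=4.8200
    x: enter (6,1) at t=5.3347 ← occupied
  → r_2 = 5.3347
beam 3: φ=180°, α=60°
  dir = (cos 60°, sin 60°) = (0.5000, 0.8660); from cell (1,4)
  next x-line at t=1.2400, next y-line at t=0.6813; Δt_x=2.0000, Δt_y=1.1547
    y: enter (1,5) at t=0.6813 ← occupied
  → r_3 = 0.6813
beam 4: φ=270°, α=150°
  dir = (cos 150°, sin 150°) = (-0.8660, 0.5000); from cell (1,4)
  next x-line at t=0.4388, next y-line at t=1.1800; Δt_x=1.1547, Δt_y=2.0000
    x: enter (0,4) at t=0.4388 ← occupied
  → r_4 = 0.4388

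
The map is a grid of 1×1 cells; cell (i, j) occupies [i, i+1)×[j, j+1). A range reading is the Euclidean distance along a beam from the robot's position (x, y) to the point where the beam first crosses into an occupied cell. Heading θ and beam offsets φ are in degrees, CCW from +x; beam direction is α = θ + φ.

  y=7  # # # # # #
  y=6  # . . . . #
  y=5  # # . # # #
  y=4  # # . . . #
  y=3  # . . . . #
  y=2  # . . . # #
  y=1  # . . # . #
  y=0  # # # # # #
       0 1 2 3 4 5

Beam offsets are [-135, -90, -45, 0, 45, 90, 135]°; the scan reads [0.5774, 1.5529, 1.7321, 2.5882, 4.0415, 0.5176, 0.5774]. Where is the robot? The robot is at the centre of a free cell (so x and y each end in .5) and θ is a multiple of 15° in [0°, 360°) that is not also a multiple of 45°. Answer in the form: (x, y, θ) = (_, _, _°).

Candidates: 18 free-cell centres × 16 headings = 288 poses. Raycast each; keep the one whose scan matches to 4 dp.
  (3.5, 4.5, 60°): beam 1 = 1.9319 ≠ 0.5774 ✗
  (2.5, 6.5, 165°): beam 1 = 1.0000 ≠ 0.5774 ✗
  (1.5, 3.5, 75°): beam 1 = 2.8868 ≠ 0.5774 ✗
  (4.5, 4.5, 105°): beam 2 = 0.5176 ≠ 1.5529 ✗
  …
  (4.5, 3.5, 165°): r_1=0.5774, r_2=1.5529, r_3=1.7321, r_4=2.5882, r_5=4.0415, r_6=0.5176, r_7=0.5774 — all match ✓
No second candidate reproduces the full scan.

(x, y, θ) = (4.5, 3.5, 165°)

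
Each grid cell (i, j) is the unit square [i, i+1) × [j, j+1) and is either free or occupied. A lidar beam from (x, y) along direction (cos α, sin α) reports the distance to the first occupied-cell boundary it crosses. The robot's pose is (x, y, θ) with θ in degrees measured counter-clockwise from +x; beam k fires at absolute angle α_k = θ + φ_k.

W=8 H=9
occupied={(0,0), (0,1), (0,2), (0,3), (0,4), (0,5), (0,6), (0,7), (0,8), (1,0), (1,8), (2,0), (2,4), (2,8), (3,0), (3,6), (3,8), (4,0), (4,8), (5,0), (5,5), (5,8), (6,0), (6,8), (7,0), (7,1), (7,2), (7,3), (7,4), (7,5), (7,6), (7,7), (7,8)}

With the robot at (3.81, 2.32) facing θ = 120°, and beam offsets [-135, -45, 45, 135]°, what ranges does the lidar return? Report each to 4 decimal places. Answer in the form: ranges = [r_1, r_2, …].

beam 1: φ=-135°, α=345°
  cosα=0.9659 sinα=-0.2588 | (3,2) | tMaxX 0.1967 tMaxY 1.2364 | tΔX 1.0353 tΔY 3.8637
    t=0.1967 [x] (4,2)
    t=1.2320 [x] (5,2)
    t=1.2364 [y] (5,1)
    t=2.2673 [x] (6,1)
    t=3.3025 [x] (7,1) — stop
  → r_1 = 3.3025
beam 2: φ=-45°, α=75°
  cosα=0.2588 sinα=0.9659 | (3,2) | tMaxX 0.7341 tMaxY 0.7040 | tΔX 3.8637 tΔY 1.0353
    t=0.7040 [y] (3,3)
    t=0.7341 [x] (4,3)
    t=1.7393 [y] (4,4)
    t=2.7745 [y] (4,5)
    t=3.8098 [y] (4,6)
    t=4.5978 [x] (5,6)
    t=4.8451 [y] (5,7)
    t=5.8804 [y] (5,8) — stop
  → r_2 = 5.8804
beam 3: φ=45°, α=165°
  cosα=-0.9659 sinα=0.2588 | (3,2) | tMaxX 0.8386 tMaxY 2.6273 | tΔX 1.0353 tΔY 3.8637
    t=0.8386 [x] (2,2)
    t=1.8738 [x] (1,2)
    t=2.6273 [y] (1,3)
    t=2.9091 [x] (0,3) — stop
  → r_3 = 2.9091
beam 4: φ=135°, α=255°
  cosα=-0.2588 sinα=-0.9659 | (3,2) | tMaxX 3.1296 tMaxY 0.3313 | tΔX 3.8637 tΔY 1.0353
    t=0.3313 [y] (3,1)
    t=1.3666 [y] (3,0) — stop
  → r_4 = 1.3666

ranges = [3.3025, 5.8804, 2.9091, 1.3666]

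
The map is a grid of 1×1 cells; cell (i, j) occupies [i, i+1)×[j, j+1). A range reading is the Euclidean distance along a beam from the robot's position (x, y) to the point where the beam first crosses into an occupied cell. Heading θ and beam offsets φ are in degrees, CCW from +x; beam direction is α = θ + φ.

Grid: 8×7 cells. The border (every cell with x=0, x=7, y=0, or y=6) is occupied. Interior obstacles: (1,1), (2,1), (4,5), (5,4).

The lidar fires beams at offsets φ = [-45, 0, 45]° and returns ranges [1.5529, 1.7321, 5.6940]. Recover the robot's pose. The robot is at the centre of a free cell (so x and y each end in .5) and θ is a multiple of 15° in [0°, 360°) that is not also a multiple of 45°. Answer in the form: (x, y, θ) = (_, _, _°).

The pose lattice has 26·16 = 416 candidates. Test each by forward raycasting.
  (5.5, 2.5, 300°): beam 3 = 1.5529 ≠ 5.6940 ✗
  (4.5, 2.5, 210°): beam 1 = 3.6235 ≠ 1.5529 ✗
  (3.5, 5.5, 120°): beam 1 = 0.5176 ≠ 1.5529 ✗
  …
  (1.5, 3.5, 300°): r_1=1.5529, r_2=1.7321, r_3=5.6940 — all match ✓
Unique over the lattice → pose = (1.5, 3.5, 300°).

(x, y, θ) = (1.5, 3.5, 300°)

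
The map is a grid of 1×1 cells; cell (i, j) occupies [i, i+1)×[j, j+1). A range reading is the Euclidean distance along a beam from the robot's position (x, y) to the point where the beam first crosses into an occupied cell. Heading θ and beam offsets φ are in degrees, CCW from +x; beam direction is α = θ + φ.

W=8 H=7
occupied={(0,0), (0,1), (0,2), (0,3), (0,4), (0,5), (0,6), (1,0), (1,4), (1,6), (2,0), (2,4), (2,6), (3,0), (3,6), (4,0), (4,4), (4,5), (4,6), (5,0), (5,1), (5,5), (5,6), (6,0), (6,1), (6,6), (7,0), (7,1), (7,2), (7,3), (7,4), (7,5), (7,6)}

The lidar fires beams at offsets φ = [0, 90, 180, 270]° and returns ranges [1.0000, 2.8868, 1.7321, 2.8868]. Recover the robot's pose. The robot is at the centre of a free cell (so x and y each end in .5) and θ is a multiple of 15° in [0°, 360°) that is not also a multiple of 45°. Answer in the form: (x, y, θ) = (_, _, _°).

(x, y, θ) = (5.5, 3.5, 150°)

Candidates: 23 free-cell centres × 16 headings = 368 poses. Raycast each; keep the one whose scan matches to 4 dp.
  (3.5, 2.5, 300°): beam 1 = 1.7321 ≠ 1.0000 ✗
  (2.5, 2.5, 150°): beam 1 = 1.7321 ≠ 1.0000 ✗
  (2.5, 1.5, 345°): beam 1 = 1.9319 ≠ 1.0000 ✗
  …
  (5.5, 3.5, 150°): r_1=1.0000, r_2=2.8868, r_3=1.7321, r_4=2.8868 — all match ✓
Only this pose fits every beam.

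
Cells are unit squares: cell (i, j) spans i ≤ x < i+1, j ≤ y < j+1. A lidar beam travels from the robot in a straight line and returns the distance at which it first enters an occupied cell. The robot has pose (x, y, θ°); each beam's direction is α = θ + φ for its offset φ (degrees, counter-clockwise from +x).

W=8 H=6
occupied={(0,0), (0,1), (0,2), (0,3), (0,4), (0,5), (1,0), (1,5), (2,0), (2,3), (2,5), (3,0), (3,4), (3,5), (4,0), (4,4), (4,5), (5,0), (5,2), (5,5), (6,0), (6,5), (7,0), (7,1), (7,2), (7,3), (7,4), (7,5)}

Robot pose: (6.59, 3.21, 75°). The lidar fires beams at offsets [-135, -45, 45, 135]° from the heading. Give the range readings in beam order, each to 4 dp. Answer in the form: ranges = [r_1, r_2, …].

ranges = [0.8200, 0.4734, 2.0669, 0.6813]

beam 1: φ=-135°, α=300°
  direction (0.5000, -0.8660); cell (6,3); t to first gridline: x 0.8200, y 0.2425 (then +2.0000 / +1.1547)
    (6,2) via y @ 0.2425
    (7,2) via x @ 0.8200  # hit
  → r_1 = 0.8200
beam 2: φ=-45°, α=30°
  direction (0.8660, 0.5000); cell (6,3); t to first gridline: x 0.4734, y 1.5800 (then +1.1547 / +2.0000)
    (7,3) via x @ 0.4734  # hit
  → r_2 = 0.4734
beam 3: φ=45°, α=120°
  direction (-0.5000, 0.8660); cell (6,3); t to first gridline: x 1.1800, y 0.9122 (then +2.0000 / +1.1547)
    (6,4) via y @ 0.9122
    (5,4) via x @ 1.1800
    (5,5) via y @ 2.0669  # hit
  → r_3 = 2.0669
beam 4: φ=135°, α=210°
  direction (-0.8660, -0.5000); cell (6,3); t to first gridline: x 0.6813, y 0.4200 (then +1.1547 / +2.0000)
    (6,2) via y @ 0.4200
    (5,2) via x @ 0.6813  # hit
  → r_4 = 0.6813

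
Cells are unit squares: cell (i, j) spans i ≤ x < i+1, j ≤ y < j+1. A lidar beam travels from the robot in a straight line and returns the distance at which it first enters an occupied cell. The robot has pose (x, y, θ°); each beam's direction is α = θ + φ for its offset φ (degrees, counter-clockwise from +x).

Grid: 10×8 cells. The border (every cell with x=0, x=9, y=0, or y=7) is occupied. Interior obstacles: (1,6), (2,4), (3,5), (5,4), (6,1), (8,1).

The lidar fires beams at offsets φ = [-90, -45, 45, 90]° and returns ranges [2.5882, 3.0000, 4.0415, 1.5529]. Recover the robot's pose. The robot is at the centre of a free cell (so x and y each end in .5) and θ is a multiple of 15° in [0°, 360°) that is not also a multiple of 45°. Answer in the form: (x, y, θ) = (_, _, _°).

(x, y, θ) = (3.5, 3.5, 15°)

Enumerate (i+0.5, j+0.5, θ) over the 42 free cells and 16 admissible headings. For each, cast all 4 beams and compare to the given ranges.
  (2.5, 6.5, 285°): beam 1 = 0.5176 ≠ 2.5882 ✗
  (4.5, 5.5, 30°): beam 1 = 1.0000 ≠ 2.5882 ✗
  (8.5, 4.5, 150°): beam 1 = 1.0000 ≠ 2.5882 ✗
  (2.5, 3.5, 240°): beam 1 = 1.7321 ≠ 2.5882 ✗
  …
  (3.5, 3.5, 15°): r_1=2.5882, r_2=3.0000, r_3=4.0415, r_4=1.5529 — all match ✓
Only this pose fits every beam.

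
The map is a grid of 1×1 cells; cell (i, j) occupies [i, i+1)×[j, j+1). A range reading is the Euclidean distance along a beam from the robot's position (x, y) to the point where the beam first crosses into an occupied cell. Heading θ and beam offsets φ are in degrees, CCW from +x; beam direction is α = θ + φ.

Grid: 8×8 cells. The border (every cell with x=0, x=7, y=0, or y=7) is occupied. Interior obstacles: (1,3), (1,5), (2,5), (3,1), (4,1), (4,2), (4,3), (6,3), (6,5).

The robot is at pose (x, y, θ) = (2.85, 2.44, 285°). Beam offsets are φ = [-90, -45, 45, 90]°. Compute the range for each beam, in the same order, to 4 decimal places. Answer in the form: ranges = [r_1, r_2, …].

ranges = [1.9153, 1.6628, 0.8800, 1.1906]

beam 1: φ=-90°, α=195°
  direction (-0.9659, -0.2588); cell (2,2); t to first gridline: x 0.8800, y 1.7000 (then +1.0353 / +3.8637)
    (1,2) via x @ 0.8800
    (1,1) via y @ 1.7000
    (0,1) via x @ 1.9153  # hit
  → r_1 = 1.9153
beam 2: φ=-45°, α=240°
  direction (-0.5000, -0.8660); cell (2,2); t to first gridline: x 1.7000, y 0.5081 (then +2.0000 / +1.1547)
    (2,1) via y @ 0.5081
    (2,0) via y @ 1.6628  # hit
  → r_2 = 1.6628
beam 3: φ=45°, α=330°
  direction (0.8660, -0.5000); cell (2,2); t to first gridline: x 0.1732, y 0.8800 (then +1.1547 / +2.0000)
    (3,2) via x @ 0.1732
    (3,1) via y @ 0.8800  # hit
  → r_3 = 0.8800
beam 4: φ=90°, α=15°
  direction (0.9659, 0.2588); cell (2,2); t to first gridline: x 0.1553, y 2.1637 (then +1.0353 / +3.8637)
    (3,2) via x @ 0.1553
    (4,2) via x @ 1.1906  # hit
  → r_4 = 1.1906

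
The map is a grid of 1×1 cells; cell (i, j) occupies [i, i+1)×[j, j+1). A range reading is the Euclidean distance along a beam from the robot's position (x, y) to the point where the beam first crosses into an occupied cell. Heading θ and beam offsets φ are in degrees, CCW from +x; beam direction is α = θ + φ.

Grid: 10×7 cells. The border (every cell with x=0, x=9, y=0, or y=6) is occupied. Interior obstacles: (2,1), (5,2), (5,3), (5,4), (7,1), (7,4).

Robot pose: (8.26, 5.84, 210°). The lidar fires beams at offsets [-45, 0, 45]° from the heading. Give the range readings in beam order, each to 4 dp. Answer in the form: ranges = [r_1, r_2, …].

ranges = [0.6182, 2.6096, 1.0046]

beam 1: φ=-45°, α=165°
  dir = (cos 165°, sin 165°) = (-0.9659, 0.2588); from cell (8,5)
  next x-line at t=0.2692, next y-line at t=0.6182; Δt_x=1.0353, Δt_y=3.8637
    x: enter (7,5) at t=0.2692
    y: enter (7,6) at t=0.6182 ← occupied
  → r_1 = 0.6182
beam 2: φ=0°, α=210°
  dir = (cos 210°, sin 210°) = (-0.8660, -0.5000); from cell (8,5)
  next x-line at t=0.3002, next y-line at t=1.6800; Δt_x=1.1547, Δt_y=2.0000
    x: enter (7,5) at t=0.3002
    x: enter (6,5) at t=1.4549
    y: enter (6,4) at t=1.6800
    x: enter (5,4) at t=2.6096 ← occupied
  → r_2 = 2.6096
beam 3: φ=45°, α=255°
  dir = (cos 255°, sin 255°) = (-0.2588, -0.9659); from cell (8,5)
  next x-line at t=1.0046, next y-line at t=0.8696; Δt_x=3.8637, Δt_y=1.0353
    y: enter (8,4) at t=0.8696
    x: enter (7,4) at t=1.0046 ← occupied
  → r_3 = 1.0046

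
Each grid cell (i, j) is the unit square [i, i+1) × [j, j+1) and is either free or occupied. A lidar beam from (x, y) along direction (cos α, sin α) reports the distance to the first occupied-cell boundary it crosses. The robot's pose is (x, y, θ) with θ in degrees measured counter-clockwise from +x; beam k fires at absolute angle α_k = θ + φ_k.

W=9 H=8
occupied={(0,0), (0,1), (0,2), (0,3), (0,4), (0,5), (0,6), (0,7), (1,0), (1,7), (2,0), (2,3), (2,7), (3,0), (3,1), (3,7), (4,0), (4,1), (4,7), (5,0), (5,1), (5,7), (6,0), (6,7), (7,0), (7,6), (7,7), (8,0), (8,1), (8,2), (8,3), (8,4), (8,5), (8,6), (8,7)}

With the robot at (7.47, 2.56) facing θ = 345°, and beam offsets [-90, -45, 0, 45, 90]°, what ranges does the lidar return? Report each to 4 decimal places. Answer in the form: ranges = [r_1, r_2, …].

ranges = [1.6150, 1.0600, 0.5487, 0.6120, 2.0478]

beam 1: φ=-90°, α=255°
  cosα=-0.2588 sinα=-0.9659 | (7,2) | tMaxX 1.8159 tMaxY 0.5798 | tΔX 3.8637 tΔY 1.0353
    t=0.5798 [y] (7,1)
    t=1.6150 [y] (7,0) — stop
  → r_1 = 1.6150
beam 2: φ=-45°, α=300°
  cosα=0.5000 sinα=-0.8660 | (7,2) | tMaxX 1.0600 tMaxY 0.6466 | tΔX 2.0000 tΔY 1.1547
    t=0.6466 [y] (7,1)
    t=1.0600 [x] (8,1) — stop
  → r_2 = 1.0600
beam 3: φ=0°, α=345°
  cosα=0.9659 sinα=-0.2588 | (7,2) | tMaxX 0.5487 tMaxY 2.1637 | tΔX 1.0353 tΔY 3.8637
    t=0.5487 [x] (8,2) — stop
  → r_3 = 0.5487
beam 4: φ=45°, α=30°
  cosα=0.8660 sinα=0.5000 | (7,2) | tMaxX 0.6120 tMaxY 0.8800 | tΔX 1.1547 tΔY 2.0000
    t=0.6120 [x] (8,2) — stop
  → r_4 = 0.6120
beam 5: φ=90°, α=75°
  cosα=0.2588 sinα=0.9659 | (7,2) | tMaxX 2.0478 tMaxY 0.4555 | tΔX 3.8637 tΔY 1.0353
    t=0.4555 [y] (7,3)
    t=1.4908 [y] (7,4)
    t=2.0478 [x] (8,4) — stop
  → r_5 = 2.0478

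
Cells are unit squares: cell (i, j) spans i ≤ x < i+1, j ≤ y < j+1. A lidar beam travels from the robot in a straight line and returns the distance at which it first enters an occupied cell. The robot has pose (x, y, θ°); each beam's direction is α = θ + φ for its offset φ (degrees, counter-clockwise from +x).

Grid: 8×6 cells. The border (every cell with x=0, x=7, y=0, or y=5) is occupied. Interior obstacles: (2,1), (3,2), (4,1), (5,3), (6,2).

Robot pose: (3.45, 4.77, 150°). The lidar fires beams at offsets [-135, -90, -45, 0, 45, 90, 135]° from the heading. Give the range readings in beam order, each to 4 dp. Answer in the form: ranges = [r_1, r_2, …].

beam 1: φ=-135°, α=15°
  direction (0.9659, 0.2588); cell (3,4); t to first gridline: x 0.5694, y 0.8887 (then +1.0353 / +3.8637)
    (4,4) via x @ 0.5694
    (4,5) via y @ 0.8887  # hit
  → r_1 = 0.8887
beam 2: φ=-90°, α=60°
  direction (0.5000, 0.8660); cell (3,4); t to first gridline: x 1.1000, y 0.2656 (then +2.0000 / +1.1547)
    (3,5) via y @ 0.2656  # hit
  → r_2 = 0.2656
beam 3: φ=-45°, α=105°
  direction (-0.2588, 0.9659); cell (3,4); t to first gridline: x 1.7387, y 0.2381 (then +3.8637 / +1.0353)
    (3,5) via y @ 0.2381  # hit
  → r_3 = 0.2381
beam 4: φ=0°, α=150°
  direction (-0.8660, 0.5000); cell (3,4); t to first gridline: x 0.5196, y 0.4600 (then +1.1547 / +2.0000)
    (3,5) via y @ 0.4600  # hit
  → r_4 = 0.4600
beam 5: φ=45°, α=195°
  direction (-0.9659, -0.2588); cell (3,4); t to first gridline: x 0.4659, y 2.9751 (then +1.0353 / +3.8637)
    (2,4) via x @ 0.4659
    (1,4) via x @ 1.5012
    (0,4) via x @ 2.5364  # hit
  → r_5 = 2.5364
beam 6: φ=90°, α=240°
  direction (-0.5000, -0.8660); cell (3,4); t to first gridline: x 0.9000, y 0.8891 (then +2.0000 / +1.1547)
    (3,3) via y @ 0.8891
    (2,3) via x @ 0.9000
    (2,2) via y @ 2.0438
    (1,2) via x @ 2.9000
    (1,1) via y @ 3.1985
    (1,0) via y @ 4.3532  # hit
  → r_6 = 4.3532
beam 7: φ=135°, α=285°
  direction (0.2588, -0.9659); cell (3,4); t to first gridline: x 2.1250, y 0.7972 (then +3.8637 / +1.0353)
    (3,3) via y @ 0.7972
    (3,2) via y @ 1.8324  # hit
  → r_7 = 1.8324

ranges = [0.8887, 0.2656, 0.2381, 0.4600, 2.5364, 4.3532, 1.8324]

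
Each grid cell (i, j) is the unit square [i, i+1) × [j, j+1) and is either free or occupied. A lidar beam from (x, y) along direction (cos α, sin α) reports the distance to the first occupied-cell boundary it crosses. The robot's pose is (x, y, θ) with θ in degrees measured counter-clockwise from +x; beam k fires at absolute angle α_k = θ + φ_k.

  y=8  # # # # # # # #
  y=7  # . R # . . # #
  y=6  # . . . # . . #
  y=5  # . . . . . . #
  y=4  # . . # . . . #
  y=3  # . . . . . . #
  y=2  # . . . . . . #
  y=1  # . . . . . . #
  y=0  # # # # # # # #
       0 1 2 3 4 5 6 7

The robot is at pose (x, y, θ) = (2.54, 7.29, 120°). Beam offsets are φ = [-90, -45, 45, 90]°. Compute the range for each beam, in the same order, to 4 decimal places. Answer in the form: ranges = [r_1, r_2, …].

beam 1: φ=-90°, α=30°
  cosα=0.8660 sinα=0.5000 | (2,7) | tMaxX 0.5312 tMaxY 1.4200 | tΔX 1.1547 tΔY 2.0000
    t=0.5312 [x] (3,7) — stop
  → r_1 = 0.5312
beam 2: φ=-45°, α=75°
  cosα=0.2588 sinα=0.9659 | (2,7) | tMaxX 1.7773 tMaxY 0.7350 | tΔX 3.8637 tΔY 1.0353
    t=0.7350 [y] (2,8) — stop
  → r_2 = 0.7350
beam 3: φ=45°, α=165°
  cosα=-0.9659 sinα=0.2588 | (2,7) | tMaxX 0.5590 tMaxY 2.7432 | tΔX 1.0353 tΔY 3.8637
    t=0.5590 [x] (1,7)
    t=1.5943 [x] (0,7) — stop
  → r_3 = 1.5943
beam 4: φ=90°, α=210°
  cosα=-0.8660 sinα=-0.5000 | (2,7) | tMaxX 0.6235 tMaxY 0.5800 | tΔX 1.1547 tΔY 2.0000
    t=0.5800 [y] (2,6)
    t=0.6235 [x] (1,6)
    t=1.7782 [x] (0,6) — stop
  → r_4 = 1.7782

ranges = [0.5312, 0.7350, 1.5943, 1.7782]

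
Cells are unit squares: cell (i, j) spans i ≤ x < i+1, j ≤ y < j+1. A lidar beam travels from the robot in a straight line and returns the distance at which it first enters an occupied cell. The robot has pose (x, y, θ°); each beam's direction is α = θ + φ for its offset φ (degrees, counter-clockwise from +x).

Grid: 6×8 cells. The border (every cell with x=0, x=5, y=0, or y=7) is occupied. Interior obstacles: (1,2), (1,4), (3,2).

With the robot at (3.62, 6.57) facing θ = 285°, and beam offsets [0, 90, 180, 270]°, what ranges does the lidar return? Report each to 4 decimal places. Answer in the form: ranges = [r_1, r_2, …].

ranges = [5.3319, 1.4287, 0.4452, 2.7124]

beam 1: φ=0°, α=285°
  cosα=0.2588 sinα=-0.9659 | (3,6) | tMaxX 1.4682 tMaxY 0.5901 | tΔX 3.8637 tΔY 1.0353
    t=0.5901 [y] (3,5)
    t=1.4682 [x] (4,5)
    t=1.6254 [y] (4,4)
    t=2.6607 [y] (4,3)
    t=3.6959 [y] (4,2)
    t=4.7312 [y] (4,1)
    t=5.3319 [x] (5,1) — stop
  → r_1 = 5.3319
beam 2: φ=90°, α=15°
  cosα=0.9659 sinα=0.2588 | (3,6) | tMaxX 0.3934 tMaxY 1.6614 | tΔX 1.0353 tΔY 3.8637
    t=0.3934 [x] (4,6)
    t=1.4287 [x] (5,6) — stop
  → r_2 = 1.4287
beam 3: φ=180°, α=105°
  cosα=-0.2588 sinα=0.9659 | (3,6) | tMaxX 2.3955 tMaxY 0.4452 | tΔX 3.8637 tΔY 1.0353
    t=0.4452 [y] (3,7) — stop
  → r_3 = 0.4452
beam 4: φ=270°, α=195°
  cosα=-0.9659 sinα=-0.2588 | (3,6) | tMaxX 0.6419 tMaxY 2.2023 | tΔX 1.0353 tΔY 3.8637
    t=0.6419 [x] (2,6)
    t=1.6771 [x] (1,6)
    t=2.2023 [y] (1,5)
    t=2.7124 [x] (0,5) — stop
  → r_4 = 2.7124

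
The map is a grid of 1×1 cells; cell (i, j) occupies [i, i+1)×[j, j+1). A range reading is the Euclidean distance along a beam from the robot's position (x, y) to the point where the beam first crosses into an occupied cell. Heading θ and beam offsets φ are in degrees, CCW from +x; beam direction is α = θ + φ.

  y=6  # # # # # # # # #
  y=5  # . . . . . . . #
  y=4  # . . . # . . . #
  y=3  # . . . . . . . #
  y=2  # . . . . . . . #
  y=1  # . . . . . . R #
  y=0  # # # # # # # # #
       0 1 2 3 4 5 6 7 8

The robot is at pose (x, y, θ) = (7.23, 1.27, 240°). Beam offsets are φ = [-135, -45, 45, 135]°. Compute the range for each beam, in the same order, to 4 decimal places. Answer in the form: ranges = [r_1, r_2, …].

beam 1: φ=-135°, α=105°
  cosα=-0.2588 sinα=0.9659 | (7,1) | tMaxX 0.8887 tMaxY 0.7558 | tΔX 3.8637 tΔY 1.0353
    t=0.7558 [y] (7,2)
    t=0.8887 [x] (6,2)
    t=1.7910 [y] (6,3)
    t=2.8263 [y] (6,4)
    t=3.8616 [y] (6,5)
    t=4.7524 [x] (5,5)
    t=4.8969 [y] (5,6) — stop
  → r_1 = 4.8969
beam 2: φ=-45°, α=195°
  cosα=-0.9659 sinα=-0.2588 | (7,1) | tMaxX 0.2381 tMaxY 1.0432 | tΔX 1.0353 tΔY 3.8637
    t=0.2381 [x] (6,1)
    t=1.0432 [y] (6,0) — stop
  → r_2 = 1.0432
beam 3: φ=45°, α=285°
  cosα=0.2588 sinα=-0.9659 | (7,1) | tMaxX 2.9751 tMaxY 0.2795 | tΔX 3.8637 tΔY 1.0353
    t=0.2795 [y] (7,0) — stop
  → r_3 = 0.2795
beam 4: φ=135°, α=15°
  cosα=0.9659 sinα=0.2588 | (7,1) | tMaxX 0.7972 tMaxY 2.8205 | tΔX 1.0353 tΔY 3.8637
    t=0.7972 [x] (8,1) — stop
  → r_4 = 0.7972

ranges = [4.8969, 1.0432, 0.2795, 0.7972]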